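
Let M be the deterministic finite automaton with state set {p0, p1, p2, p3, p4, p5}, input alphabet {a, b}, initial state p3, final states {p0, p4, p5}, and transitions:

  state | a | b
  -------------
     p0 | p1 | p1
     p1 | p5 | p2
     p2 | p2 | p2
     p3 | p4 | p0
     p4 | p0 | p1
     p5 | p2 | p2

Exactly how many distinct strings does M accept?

8

The useful subgraph on states {p0, p1, p3, p4, p5} is acyclic, so L(M) is finite; the longest accepting path visits 5 useful states, giving maximum string length 4.
Counting accepting paths from p3 by length: 2 of length 1, 1 of length 2, 3 of length 3, 2 of length 4. Total 8.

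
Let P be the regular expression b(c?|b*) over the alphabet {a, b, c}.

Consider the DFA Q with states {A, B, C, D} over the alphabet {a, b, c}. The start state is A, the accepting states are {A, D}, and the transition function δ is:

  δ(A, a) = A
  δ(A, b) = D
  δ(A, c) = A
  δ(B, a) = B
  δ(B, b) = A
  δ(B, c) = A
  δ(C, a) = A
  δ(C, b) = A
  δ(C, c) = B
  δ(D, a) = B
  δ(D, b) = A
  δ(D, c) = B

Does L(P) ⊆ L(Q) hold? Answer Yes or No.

No

The string bc is in L(P) but not in L(Q).
So L(P) ⊄ L(Q).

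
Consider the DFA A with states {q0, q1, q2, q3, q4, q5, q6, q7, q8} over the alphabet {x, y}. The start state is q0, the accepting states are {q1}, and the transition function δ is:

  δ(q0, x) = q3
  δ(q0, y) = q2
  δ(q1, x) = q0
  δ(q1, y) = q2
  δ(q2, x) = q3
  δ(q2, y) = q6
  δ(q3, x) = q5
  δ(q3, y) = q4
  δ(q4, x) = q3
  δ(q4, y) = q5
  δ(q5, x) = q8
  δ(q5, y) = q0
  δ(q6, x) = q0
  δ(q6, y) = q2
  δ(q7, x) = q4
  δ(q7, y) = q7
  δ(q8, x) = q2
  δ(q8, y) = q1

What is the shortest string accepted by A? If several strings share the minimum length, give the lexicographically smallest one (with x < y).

xxxy

A breadth-first search from q0 reaches an accepting state first via the path q0 → q3 → q5 → q8 → q1 on input xxxy.
No string of length < 4 is accepted (BFS exhausts all shorter strings without reaching an accepting state), and xxxy is the lexicographically least accepting string of length 4.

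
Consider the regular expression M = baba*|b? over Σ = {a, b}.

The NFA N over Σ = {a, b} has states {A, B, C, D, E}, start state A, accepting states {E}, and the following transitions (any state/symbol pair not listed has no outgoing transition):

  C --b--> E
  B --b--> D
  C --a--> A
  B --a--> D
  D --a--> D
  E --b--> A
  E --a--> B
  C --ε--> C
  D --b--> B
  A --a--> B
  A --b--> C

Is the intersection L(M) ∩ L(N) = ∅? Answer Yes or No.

Converting the expression M to a DFA (subset construction, then merging equivalent states) gives the minimal DFA with states {m0, m1, m2, m3, m4}, start state m0, accepting states {m0, m2, m4} and transitions m0: a→m1, b→m2; m1: a→m1, b→m1; m2: a→m3, b→m1; m3: a→m1, b→m4; m4: a→m4, b→m1.
Exploring the product automaton M × N from the start pair (m0, A), following both machines on each input symbol, reaches 12 state pairs: (m0, A), (m1, B), (m2, C), (m1, D), (m3, A), (m1, E), (m4, C), (m1, A), (m4, A), (m1, C), (m4, B), (m4, D).
M accepts in {m0, m2, m4} and N accepts in {E}; no reachable pair has both components accepting, so no string drives both machines to acceptance simultaneously and L(M) ∩ L(N) = ∅.
So no string is accepted by both, and the intersection is empty.

Yes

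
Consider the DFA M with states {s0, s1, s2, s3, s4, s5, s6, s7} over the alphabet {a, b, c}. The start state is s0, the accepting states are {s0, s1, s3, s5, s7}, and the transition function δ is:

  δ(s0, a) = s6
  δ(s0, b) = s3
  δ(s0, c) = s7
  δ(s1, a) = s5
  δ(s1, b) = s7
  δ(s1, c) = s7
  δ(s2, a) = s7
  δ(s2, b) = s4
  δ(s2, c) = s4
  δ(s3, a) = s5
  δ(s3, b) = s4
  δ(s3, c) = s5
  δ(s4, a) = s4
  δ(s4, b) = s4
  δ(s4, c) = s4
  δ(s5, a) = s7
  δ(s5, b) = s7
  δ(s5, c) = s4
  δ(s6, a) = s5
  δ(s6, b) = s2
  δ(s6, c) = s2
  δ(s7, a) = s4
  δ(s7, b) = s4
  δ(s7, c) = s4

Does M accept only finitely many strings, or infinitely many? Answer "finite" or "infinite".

The useful states (reachable from s0 and able to reach an accepting state) are {s0, s2, s3, s5, s6, s7}.
Restricted to these states the transition graph has no cycle, so every accepting path has bounded length and L is finite.

finite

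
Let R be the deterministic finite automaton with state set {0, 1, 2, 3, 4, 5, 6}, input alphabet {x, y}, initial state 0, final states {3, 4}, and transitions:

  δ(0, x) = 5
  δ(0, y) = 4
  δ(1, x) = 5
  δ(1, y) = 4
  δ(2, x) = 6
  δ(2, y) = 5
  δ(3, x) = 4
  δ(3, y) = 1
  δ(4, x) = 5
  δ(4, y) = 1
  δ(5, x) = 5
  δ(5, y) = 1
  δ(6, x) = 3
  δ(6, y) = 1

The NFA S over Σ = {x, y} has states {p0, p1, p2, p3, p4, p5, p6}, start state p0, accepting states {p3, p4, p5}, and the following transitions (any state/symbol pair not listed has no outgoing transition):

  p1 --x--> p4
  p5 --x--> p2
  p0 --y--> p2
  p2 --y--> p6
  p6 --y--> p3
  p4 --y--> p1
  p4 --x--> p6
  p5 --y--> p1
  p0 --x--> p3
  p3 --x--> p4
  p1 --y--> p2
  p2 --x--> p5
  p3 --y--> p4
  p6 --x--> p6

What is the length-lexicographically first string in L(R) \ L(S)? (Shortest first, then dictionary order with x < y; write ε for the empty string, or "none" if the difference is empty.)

The string y is accepted by R but not by S.
No shorter string lies in the difference, and y is the lexicographically first length-1 string in L(R) \ L(S).

y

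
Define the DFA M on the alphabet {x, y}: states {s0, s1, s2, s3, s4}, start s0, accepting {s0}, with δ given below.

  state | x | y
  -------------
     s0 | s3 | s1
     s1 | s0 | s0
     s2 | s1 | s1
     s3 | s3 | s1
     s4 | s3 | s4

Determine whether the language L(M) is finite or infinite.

State s0 is reachable from the start and can reach an accepting state, and it lies on the cycle s0 → s1 → s0.
Traversing that cycle any number of times yields accepted strings of unbounded length, so the language is infinite.

infinite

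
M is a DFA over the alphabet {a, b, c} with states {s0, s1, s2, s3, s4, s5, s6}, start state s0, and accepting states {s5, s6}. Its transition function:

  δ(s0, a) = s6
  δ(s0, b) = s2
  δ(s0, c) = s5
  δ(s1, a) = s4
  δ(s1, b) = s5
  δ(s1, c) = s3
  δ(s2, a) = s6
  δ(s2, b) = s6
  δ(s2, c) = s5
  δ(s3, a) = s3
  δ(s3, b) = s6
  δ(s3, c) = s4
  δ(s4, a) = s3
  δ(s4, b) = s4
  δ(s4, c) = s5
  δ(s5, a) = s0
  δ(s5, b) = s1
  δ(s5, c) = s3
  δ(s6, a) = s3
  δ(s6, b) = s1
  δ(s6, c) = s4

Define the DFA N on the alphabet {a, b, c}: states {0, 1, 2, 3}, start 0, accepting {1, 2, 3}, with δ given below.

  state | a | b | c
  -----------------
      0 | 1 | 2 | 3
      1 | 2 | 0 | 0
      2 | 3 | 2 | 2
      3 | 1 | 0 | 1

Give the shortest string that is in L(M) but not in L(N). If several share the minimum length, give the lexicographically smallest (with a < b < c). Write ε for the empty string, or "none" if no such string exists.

The string cac is accepted by M but not by N.
No shorter string lies in the difference, and cac is the lexicographically first length-3 string in L(M) \ L(N).

cac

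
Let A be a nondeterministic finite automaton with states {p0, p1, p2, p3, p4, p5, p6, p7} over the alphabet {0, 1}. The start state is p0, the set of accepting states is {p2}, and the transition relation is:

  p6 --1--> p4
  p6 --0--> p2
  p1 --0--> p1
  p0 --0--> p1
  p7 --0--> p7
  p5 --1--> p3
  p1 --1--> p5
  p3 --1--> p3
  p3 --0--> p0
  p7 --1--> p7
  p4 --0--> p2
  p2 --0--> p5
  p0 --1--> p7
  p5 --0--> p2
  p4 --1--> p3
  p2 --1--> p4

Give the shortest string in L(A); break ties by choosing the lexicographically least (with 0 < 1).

A breadth-first search from p0 reaches an accepting state first via the path p0 → p1 → p5 → p2 on input 010.
No string of length < 3 is accepted (BFS exhausts all shorter strings without reaching an accepting state), and 010 is the lexicographically least accepting string of length 3.

010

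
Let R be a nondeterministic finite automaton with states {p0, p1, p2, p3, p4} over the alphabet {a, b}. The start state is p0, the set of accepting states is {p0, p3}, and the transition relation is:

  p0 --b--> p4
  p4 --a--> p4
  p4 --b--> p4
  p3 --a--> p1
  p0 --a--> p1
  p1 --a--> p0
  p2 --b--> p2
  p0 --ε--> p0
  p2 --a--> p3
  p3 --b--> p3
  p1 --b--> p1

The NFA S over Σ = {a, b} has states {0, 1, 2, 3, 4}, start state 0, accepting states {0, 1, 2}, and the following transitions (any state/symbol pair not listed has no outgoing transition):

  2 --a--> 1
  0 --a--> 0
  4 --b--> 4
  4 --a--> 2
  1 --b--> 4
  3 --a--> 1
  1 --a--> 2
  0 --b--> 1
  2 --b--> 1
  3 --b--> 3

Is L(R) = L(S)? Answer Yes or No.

The string a is accepted by S but rejected by R.
So L(R) ≠ L(S).

No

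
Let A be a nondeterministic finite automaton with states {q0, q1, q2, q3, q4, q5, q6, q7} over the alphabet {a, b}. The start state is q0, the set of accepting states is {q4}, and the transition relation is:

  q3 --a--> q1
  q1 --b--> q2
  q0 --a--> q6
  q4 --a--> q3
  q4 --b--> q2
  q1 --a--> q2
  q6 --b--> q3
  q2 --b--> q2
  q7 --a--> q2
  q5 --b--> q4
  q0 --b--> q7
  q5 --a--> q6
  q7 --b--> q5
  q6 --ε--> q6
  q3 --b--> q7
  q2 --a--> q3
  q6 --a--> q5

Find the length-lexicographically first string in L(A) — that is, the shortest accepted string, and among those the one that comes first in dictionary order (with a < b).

A breadth-first search from q0 reaches an accepting state first via the path q0 → q6 → q5 → q4 on input aab.
No string of length < 3 is accepted (BFS exhausts all shorter strings without reaching an accepting state), and aab is the lexicographically least accepting string of length 3.

aab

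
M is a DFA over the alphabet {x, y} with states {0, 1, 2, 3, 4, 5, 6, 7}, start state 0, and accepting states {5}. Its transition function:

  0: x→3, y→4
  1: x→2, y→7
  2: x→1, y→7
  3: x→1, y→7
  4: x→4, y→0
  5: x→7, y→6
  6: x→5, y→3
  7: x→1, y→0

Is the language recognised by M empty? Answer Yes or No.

Yes

The states reachable from the start state are {0, 1, 2, 3, 4, 7}.
None of the accepting states {5} is reachable, so no string is accepted and L(M) = ∅.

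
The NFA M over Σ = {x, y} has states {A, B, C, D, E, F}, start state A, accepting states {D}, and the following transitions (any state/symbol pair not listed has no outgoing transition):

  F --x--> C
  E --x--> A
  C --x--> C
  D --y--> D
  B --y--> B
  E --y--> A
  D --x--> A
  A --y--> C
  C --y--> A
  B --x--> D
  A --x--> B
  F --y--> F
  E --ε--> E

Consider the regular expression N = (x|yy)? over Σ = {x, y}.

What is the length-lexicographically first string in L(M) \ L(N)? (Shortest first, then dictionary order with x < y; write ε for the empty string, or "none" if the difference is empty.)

xx

The string xx is accepted by M but not by N.
No shorter string lies in the difference, and xx is the lexicographically first length-2 string in L(M) \ L(N).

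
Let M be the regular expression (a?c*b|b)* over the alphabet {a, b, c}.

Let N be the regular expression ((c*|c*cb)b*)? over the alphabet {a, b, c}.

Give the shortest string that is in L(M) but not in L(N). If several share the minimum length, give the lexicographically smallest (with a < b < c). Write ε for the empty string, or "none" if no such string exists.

ab

The string ab is accepted by M but not by N.
No shorter string lies in the difference, and ab is the lexicographically first length-2 string in L(M) \ L(N).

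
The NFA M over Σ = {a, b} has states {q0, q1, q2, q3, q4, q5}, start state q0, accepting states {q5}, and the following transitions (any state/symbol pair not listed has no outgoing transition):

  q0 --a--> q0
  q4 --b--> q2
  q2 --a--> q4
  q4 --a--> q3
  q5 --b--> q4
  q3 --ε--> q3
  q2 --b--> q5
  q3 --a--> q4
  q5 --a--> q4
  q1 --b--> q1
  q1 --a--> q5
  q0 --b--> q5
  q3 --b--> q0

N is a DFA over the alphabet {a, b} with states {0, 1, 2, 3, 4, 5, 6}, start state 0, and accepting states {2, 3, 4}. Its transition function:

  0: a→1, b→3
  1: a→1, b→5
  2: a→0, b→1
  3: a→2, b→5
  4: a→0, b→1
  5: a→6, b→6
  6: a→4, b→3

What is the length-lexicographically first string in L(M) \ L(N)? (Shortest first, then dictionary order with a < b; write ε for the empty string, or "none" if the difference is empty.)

ab

The string ab is accepted by M but not by N.
No shorter string lies in the difference, and ab is the lexicographically first length-2 string in L(M) \ L(N).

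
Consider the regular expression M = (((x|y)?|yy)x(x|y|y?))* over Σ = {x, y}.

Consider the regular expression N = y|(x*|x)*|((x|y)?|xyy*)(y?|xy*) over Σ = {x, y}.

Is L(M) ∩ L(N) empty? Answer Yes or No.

No

The empty string ε is accepted by both M and N.
Hence L(M) ∩ L(N) ≠ ∅.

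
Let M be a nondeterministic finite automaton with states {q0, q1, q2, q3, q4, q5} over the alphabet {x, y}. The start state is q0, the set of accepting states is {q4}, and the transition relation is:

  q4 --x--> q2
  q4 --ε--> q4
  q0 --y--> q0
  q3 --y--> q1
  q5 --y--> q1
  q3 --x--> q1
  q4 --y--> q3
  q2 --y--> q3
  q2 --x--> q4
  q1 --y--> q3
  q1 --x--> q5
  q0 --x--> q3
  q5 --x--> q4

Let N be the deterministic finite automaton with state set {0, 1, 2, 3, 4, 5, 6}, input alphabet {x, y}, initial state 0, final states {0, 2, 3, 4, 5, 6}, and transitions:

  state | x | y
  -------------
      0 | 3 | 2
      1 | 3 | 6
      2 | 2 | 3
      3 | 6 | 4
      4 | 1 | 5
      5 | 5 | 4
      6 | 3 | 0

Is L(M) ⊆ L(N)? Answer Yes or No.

Yes

Exploring the product automaton M × N from the start pair (q0, 0), following both machines on each input symbol, reaches 32 state pairs: (q0, 0), (q3, 3), (q0, 2), (q1, 6), (q1, 4), (q3, 2), (q0, 3), (q5, 3), (q3, 0), (q5, 1), (q3, 5), (q1, 2), (q1, 3), (q3, 6), (q0, 4), (q4, 6), (q4, 3), (q1, 5), (q5, 2), (q5, 6), (q3, 4), (q1, 0), (q3, 1), (q0, 5), (q2, 3), (q2, 6), (q5, 5), (q4, 2), (q1, 1), (q4, 5), (q2, 2), (q2, 5).
M accepts in {q4} and N accepts in {0, 2, 3, 4, 5, 6}. The reachable pairs whose M-component is accepting are (q4, 6), (q4, 3), (q4, 2), (q4, 5); in each of them the N-component is accepting too, so the product for L(M) \ L(N) (M-component accepting, N-component rejecting) has no reachable accepting pair and the difference is empty.
Hence every string in L(M) is also in L(N).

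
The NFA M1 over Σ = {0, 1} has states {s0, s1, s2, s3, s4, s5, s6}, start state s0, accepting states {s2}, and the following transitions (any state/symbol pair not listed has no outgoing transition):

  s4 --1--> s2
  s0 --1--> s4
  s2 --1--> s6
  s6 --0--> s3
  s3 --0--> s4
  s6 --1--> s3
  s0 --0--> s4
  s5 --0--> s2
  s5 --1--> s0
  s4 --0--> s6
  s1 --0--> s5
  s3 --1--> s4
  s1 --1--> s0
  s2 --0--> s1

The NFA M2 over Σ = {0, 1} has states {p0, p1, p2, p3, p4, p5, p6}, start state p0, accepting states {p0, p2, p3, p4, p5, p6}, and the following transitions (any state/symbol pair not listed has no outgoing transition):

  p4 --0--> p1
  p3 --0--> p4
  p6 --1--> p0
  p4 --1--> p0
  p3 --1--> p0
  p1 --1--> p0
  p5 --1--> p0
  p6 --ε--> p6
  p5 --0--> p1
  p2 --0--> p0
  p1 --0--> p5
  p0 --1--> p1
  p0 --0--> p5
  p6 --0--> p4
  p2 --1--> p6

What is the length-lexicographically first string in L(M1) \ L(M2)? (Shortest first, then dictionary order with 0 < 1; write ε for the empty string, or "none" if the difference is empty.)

The string 00011 is accepted by M1 but not by M2.
No shorter string lies in the difference, and 00011 is the lexicographically first length-5 string in L(M1) \ L(M2).

00011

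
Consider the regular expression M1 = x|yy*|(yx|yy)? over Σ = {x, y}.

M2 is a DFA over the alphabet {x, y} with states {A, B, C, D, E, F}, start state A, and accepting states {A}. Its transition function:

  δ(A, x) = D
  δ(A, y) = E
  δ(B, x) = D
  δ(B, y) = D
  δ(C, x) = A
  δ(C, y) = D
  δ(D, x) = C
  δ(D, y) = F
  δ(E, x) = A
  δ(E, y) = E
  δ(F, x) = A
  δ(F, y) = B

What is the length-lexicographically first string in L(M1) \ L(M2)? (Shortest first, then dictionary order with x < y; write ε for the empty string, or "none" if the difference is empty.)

x

The string x is accepted by M1 but not by M2.
No shorter string lies in the difference, and x is the lexicographically first length-1 string in L(M1) \ L(M2).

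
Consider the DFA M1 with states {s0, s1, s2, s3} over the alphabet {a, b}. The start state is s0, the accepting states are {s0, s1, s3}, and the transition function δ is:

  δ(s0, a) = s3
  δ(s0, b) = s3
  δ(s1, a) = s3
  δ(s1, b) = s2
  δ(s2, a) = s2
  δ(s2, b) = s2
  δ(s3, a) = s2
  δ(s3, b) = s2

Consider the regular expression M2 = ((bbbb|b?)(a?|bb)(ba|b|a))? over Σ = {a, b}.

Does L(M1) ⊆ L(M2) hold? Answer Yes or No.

Yes

Converting the expression M2 to a DFA (subset construction, then merging equivalent states) gives the minimal DFA with states {r0, r1, r2, r3, r4, r5, r6, r7, r8, r9, r10}, start state r0, accepting states {r0, r1, r2, r3, r4, r5, r7, r8, r9} and transitions r0: a→r1, b→r2; r1: a→r3, b→r4; r2: a→r1, b→r5; r3: a→r6, b→r6; r4: a→r3, b→r6; r5: a→r3, b→r7; r6: a→r6, b→r6; r7: a→r3, b→r8; r8: a→r1, b→r9; r9: a→r3, b→r10; r10: a→r3, b→r4.
Exploring the product automaton M1 × M2 from the start pair (s0, r0), following both machines on each input symbol, reaches 12 state pairs: (s0, r0), (s3, r1), (s3, r2), (s2, r3), (s2, r4), (s2, r1), (s2, r5), (s2, r6), (s2, r7), (s2, r8), (s2, r9), (s2, r10).
M1 accepts in {s0, s1, s3} and M2 accepts in {r0, r1, r2, r3, r4, r5, r7, r8, r9}. The reachable pairs whose M1-component is accepting are (s0, r0), (s3, r1), (s3, r2); in each of them the M2-component is accepting too, so the product for L(M1) \ L(M2) (M1-component accepting, M2-component rejecting) has no reachable accepting pair and the difference is empty.
Hence every string in L(M1) is also in L(M2).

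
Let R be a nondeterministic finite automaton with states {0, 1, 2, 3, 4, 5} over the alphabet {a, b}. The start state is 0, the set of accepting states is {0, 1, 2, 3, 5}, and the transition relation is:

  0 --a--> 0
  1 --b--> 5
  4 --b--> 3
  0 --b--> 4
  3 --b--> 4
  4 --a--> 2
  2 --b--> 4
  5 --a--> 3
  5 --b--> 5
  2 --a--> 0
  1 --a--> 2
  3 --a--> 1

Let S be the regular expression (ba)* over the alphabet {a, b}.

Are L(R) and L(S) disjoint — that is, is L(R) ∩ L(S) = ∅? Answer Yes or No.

The empty string ε is accepted by both R and S.
Hence L(R) ∩ L(S) ≠ ∅.

No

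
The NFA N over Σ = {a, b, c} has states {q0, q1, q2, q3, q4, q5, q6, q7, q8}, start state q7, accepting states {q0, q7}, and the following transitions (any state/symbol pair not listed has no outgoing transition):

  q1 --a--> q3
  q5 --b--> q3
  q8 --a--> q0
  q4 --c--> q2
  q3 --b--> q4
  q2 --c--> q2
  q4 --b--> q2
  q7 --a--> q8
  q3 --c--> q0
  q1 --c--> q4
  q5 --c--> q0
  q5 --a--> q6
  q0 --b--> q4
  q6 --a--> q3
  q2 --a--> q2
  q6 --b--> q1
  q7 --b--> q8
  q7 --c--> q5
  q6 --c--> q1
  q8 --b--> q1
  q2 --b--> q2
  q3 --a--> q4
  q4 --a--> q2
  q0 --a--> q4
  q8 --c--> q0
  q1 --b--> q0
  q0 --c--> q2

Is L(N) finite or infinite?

The useful states (reachable from q7 and able to reach an accepting state) are {q0, q1, q3, q5, q6, q7, q8}.
Restricted to these states the transition graph has no cycle, so every accepting path has bounded length and L is finite.

finite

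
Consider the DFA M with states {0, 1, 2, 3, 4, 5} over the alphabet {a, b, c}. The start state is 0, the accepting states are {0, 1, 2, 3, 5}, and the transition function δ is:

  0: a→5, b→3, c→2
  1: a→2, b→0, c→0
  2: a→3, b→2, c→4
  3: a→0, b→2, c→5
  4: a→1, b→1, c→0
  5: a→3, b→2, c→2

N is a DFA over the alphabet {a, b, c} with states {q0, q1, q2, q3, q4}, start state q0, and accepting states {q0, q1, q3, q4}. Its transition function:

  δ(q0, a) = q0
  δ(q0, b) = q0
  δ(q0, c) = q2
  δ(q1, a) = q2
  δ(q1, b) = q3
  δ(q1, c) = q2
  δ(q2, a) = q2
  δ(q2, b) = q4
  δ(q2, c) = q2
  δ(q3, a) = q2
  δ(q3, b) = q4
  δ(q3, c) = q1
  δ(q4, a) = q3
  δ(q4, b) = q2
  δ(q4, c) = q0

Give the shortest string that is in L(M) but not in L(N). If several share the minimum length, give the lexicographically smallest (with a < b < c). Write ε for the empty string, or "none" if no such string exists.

c

The string c is accepted by M but not by N.
No shorter string lies in the difference, and c is the lexicographically first length-1 string in L(M) \ L(N).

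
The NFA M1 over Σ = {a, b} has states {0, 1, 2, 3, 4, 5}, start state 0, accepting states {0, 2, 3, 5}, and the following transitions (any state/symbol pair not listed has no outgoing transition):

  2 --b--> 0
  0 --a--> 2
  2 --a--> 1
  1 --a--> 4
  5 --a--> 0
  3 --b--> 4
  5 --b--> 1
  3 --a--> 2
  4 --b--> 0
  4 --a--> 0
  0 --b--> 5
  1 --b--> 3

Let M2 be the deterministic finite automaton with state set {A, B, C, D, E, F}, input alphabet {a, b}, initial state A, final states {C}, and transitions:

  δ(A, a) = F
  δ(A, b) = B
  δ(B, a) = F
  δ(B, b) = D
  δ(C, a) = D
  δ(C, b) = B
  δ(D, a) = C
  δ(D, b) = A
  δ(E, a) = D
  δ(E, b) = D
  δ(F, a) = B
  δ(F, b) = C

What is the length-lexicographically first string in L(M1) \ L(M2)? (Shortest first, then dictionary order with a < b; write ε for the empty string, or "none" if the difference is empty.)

The empty string ε is accepted by M1 but not by M2.
Since ε is the unique shortest string, it is the required witness.

ε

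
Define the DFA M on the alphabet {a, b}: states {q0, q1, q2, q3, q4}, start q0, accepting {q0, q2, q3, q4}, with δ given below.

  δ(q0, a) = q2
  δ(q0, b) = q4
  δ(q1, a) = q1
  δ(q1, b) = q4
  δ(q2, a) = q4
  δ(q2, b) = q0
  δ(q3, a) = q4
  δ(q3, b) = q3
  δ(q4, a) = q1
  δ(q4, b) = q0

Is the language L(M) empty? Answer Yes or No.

The empty string ε is accepted: the run q0 ends in the accepting state q0.
Since at least one string is accepted, L(M) is not empty.

No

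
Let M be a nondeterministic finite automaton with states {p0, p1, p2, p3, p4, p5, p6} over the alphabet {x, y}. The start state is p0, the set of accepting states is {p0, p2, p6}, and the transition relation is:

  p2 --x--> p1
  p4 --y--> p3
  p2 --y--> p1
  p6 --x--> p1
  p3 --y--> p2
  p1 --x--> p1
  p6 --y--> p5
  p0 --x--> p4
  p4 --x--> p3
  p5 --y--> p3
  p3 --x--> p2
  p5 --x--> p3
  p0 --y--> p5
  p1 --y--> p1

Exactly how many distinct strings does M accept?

9

The useful subgraph on states {p0, p2, p3, p4, p5} is acyclic, so L(M) is finite; the longest accepting path visits 4 useful states, giving maximum string length 3.
Counting accepting paths from p0 by length: 1 of length 0, 8 of length 3. Total 9.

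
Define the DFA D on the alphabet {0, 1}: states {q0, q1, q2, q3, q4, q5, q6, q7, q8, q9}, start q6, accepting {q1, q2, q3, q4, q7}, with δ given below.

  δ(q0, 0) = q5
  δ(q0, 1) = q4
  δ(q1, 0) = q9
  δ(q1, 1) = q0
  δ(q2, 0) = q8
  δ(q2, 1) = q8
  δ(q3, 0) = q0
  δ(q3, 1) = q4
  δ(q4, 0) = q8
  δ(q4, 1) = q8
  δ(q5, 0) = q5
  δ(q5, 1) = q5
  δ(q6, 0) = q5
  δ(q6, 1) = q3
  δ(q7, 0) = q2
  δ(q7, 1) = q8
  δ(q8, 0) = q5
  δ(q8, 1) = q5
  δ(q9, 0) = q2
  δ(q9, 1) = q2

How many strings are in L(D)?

3

The useful subgraph on states {q0, q3, q4, q6} is acyclic, so L(D) is finite; the longest accepting path visits 4 useful states, giving maximum string length 3.
Counting accepting paths from q6 by length: 1 of length 1, 1 of length 2, 1 of length 3. Total 3.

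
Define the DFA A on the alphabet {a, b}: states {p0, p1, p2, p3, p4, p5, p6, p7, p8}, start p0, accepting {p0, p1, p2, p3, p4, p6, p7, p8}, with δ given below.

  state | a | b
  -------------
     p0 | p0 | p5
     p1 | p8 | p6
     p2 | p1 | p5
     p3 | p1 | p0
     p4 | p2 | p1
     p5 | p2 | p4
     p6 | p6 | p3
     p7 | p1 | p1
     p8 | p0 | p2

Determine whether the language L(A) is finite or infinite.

State p0 is reachable from the start and can reach an accepting state, and it lies on the cycle p0 → p0.
Traversing that cycle any number of times yields accepted strings of unbounded length, so the language is infinite.

infinite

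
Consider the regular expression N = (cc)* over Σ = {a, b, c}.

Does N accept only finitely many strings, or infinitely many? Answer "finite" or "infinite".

The expression contains a Kleene star applied to a subexpression that matches at least one nonempty string, so it matches strings of unbounded length.
Hence L(N) is infinite.

infinite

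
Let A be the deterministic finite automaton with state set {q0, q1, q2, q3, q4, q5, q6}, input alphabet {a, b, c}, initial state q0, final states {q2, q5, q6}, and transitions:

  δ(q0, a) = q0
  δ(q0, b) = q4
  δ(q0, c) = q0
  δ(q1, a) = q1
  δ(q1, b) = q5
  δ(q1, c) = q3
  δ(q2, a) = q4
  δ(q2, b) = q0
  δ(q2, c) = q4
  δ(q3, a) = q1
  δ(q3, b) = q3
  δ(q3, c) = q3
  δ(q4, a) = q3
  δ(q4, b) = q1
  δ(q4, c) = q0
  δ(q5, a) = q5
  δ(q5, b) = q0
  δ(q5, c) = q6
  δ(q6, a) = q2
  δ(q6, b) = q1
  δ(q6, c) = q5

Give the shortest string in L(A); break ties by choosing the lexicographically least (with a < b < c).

bbb

A breadth-first search from q0 reaches an accepting state first via the path q0 → q4 → q1 → q5 on input bbb.
No string of length < 3 is accepted (BFS exhausts all shorter strings without reaching an accepting state), and bbb is the lexicographically least accepting string of length 3.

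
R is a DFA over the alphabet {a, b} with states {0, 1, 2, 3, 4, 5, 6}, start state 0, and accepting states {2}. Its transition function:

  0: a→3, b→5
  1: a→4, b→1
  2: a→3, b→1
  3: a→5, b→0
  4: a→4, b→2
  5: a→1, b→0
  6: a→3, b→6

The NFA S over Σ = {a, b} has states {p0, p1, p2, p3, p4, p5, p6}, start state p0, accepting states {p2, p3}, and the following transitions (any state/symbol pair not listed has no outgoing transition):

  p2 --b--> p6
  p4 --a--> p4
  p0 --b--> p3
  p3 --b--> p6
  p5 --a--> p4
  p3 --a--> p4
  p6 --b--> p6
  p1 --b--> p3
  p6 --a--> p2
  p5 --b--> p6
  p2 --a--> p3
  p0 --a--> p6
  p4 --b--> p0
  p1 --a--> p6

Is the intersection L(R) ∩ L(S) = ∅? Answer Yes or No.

Yes

Exploring the product automaton R × S from the start pair (0, p0), following both machines on each input symbol, reaches 18 state pairs: (0, p0), (3, p6), (5, p3), (5, p2), (0, p6), (1, p4), (1, p3), (3, p2), (5, p6), (4, p4), (1, p0), (1, p6), (1, p2), (2, p0), (4, p6), (4, p2), (4, p3), (2, p6).
R accepts in {2} and S accepts in {p2, p3}; no reachable pair has both components accepting, so no string drives both machines to acceptance simultaneously and L(R) ∩ L(S) = ∅.
So no string is accepted by both, and the intersection is empty.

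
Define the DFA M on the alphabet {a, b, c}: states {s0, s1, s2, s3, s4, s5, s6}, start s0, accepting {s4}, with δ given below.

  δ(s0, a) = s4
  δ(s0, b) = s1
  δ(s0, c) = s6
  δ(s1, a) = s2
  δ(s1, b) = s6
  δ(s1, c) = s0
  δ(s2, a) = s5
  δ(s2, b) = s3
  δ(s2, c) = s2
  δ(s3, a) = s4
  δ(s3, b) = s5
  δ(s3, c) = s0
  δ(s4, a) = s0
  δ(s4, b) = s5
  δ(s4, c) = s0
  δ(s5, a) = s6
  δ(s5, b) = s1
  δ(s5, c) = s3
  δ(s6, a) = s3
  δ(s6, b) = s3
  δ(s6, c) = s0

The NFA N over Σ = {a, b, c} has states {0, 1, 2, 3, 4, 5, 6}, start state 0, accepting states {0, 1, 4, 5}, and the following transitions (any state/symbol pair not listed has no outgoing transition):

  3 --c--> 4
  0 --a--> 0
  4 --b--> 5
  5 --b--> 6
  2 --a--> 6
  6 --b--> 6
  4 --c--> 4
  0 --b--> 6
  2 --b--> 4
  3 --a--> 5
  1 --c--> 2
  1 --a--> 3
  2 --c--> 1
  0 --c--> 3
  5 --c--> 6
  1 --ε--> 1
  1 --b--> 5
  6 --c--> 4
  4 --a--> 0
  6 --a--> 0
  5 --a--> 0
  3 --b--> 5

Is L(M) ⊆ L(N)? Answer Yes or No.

Exploring the product automaton M × N from the start pair (s0, 0), following both machines on each input symbol, reaches 23 state pairs: (s0, 0), (s4, 0), (s1, 6), (s6, 3), (s5, 6), (s0, 3), (s2, 0), (s6, 6), (s0, 4), (s3, 5), (s6, 0), (s3, 4), (s4, 5), (s1, 5), (s6, 4), (s5, 0), (s3, 6), (s2, 3), (s3, 0), (s0, 6), (s5, 5), (s3, 3), (s2, 4).
M accepts in {s4} and N accepts in {0, 1, 4, 5}. The reachable pairs whose M-component is accepting are (s4, 0), (s4, 5); in each of them the N-component is accepting too, so the product for L(M) \ L(N) (M-component accepting, N-component rejecting) has no reachable accepting pair and the difference is empty.
Hence every string in L(M) is also in L(N).

Yes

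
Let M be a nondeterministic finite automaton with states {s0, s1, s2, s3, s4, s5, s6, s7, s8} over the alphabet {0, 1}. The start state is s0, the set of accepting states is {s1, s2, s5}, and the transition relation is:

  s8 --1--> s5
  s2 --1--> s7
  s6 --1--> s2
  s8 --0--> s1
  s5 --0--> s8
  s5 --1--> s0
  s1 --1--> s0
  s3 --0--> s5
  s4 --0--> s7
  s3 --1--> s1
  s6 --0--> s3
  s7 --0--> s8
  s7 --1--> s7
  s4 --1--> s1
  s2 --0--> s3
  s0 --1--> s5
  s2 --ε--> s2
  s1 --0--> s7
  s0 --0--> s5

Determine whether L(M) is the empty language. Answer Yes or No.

The string 0 is accepted: the run s0 → s5 ends in the accepting state s5.
Since at least one string is accepted, L(M) is not empty.

No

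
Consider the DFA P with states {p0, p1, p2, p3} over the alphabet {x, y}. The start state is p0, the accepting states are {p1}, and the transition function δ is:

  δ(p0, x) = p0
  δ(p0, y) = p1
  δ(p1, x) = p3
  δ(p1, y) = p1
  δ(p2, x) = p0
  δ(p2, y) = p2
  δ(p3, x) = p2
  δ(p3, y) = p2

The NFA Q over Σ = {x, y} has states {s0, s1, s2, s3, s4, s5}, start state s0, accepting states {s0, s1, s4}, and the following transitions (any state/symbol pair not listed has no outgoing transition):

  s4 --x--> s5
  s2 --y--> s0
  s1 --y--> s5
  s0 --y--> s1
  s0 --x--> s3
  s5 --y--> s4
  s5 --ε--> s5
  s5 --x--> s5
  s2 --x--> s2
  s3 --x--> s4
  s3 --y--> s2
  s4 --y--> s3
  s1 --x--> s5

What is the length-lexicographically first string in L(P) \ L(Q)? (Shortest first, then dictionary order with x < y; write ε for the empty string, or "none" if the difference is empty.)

xy

The string xy is accepted by P but not by Q.
No shorter string lies in the difference, and xy is the lexicographically first length-2 string in L(P) \ L(Q).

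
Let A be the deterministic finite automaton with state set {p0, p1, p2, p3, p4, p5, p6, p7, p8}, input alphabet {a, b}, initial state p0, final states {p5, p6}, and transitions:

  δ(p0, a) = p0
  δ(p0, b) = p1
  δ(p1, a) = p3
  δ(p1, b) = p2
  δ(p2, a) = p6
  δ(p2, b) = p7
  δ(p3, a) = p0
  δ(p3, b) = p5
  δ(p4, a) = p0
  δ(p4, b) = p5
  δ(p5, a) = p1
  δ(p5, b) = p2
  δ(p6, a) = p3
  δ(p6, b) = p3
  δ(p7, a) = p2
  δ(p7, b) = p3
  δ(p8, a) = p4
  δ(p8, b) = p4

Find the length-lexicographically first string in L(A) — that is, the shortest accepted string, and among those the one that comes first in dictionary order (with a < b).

A breadth-first search from p0 reaches an accepting state first via the path p0 → p1 → p3 → p5 on input bab.
No string of length < 3 is accepted (BFS exhausts all shorter strings without reaching an accepting state), and bab is the lexicographically least accepting string of length 3.

bab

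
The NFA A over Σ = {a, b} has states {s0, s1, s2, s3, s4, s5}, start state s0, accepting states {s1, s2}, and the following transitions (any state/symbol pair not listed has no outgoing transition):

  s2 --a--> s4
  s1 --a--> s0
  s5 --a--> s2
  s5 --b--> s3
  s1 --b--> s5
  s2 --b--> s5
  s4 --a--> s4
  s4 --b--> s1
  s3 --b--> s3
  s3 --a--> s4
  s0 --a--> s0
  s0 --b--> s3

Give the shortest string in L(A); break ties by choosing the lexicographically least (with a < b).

bab

A breadth-first search from s0 reaches an accepting state first via the path s0 → s3 → s4 → s1 on input bab.
No string of length < 3 is accepted (BFS exhausts all shorter strings without reaching an accepting state), and bab is the lexicographically least accepting string of length 3.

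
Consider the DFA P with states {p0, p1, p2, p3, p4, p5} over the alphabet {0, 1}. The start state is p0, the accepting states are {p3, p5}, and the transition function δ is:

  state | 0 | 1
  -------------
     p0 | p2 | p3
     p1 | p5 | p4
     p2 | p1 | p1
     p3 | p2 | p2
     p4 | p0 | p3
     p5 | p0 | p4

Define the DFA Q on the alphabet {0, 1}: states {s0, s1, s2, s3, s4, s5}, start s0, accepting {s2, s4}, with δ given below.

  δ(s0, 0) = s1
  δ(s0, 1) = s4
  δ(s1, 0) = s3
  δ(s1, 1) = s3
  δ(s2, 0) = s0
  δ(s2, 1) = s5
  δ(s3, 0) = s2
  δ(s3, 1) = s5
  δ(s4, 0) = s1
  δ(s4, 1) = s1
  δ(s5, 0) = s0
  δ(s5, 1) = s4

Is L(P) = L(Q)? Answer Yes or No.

Yes

Exploring the product automaton P × Q from the start pair (p0, s0), following both machines on each input symbol, reaches 6 state pairs: (p0, s0), (p2, s1), (p3, s4), (p1, s3), (p5, s2), (p4, s5).
P accepts in {p3, p5} and Q accepts in {s2, s4}. In every reachable pair the two components are either both accepting — (p3, s4), (p5, s2) — or both non-accepting, so no string is accepted by exactly one of the machines: L(P) \ L(Q) and L(Q) \ L(P) are both empty.
Hence every string is accepted by P iff it is accepted by Q, and the two languages coincide.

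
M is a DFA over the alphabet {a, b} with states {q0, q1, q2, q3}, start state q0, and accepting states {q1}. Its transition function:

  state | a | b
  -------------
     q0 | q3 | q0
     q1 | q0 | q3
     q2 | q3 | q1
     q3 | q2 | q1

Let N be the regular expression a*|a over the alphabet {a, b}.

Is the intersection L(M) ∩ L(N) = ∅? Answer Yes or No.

Yes

Converting the expression N to a DFA (subset construction, then merging equivalent states) gives the minimal DFA with states {n0, n1}, start state n0, accepting states {n0} and transitions n0: a→n0, b→n1; n1: a→n1, b→n1.
Exploring the product automaton M × N from the start pair (q0, n0), following both machines on each input symbol, reaches 7 state pairs: (q0, n0), (q3, n0), (q0, n1), (q2, n0), (q1, n1), (q3, n1), (q2, n1).
M accepts in {q1} and N accepts in {n0}; no reachable pair has both components accepting, so no string drives both machines to acceptance simultaneously and L(M) ∩ L(N) = ∅.
So no string is accepted by both, and the intersection is empty.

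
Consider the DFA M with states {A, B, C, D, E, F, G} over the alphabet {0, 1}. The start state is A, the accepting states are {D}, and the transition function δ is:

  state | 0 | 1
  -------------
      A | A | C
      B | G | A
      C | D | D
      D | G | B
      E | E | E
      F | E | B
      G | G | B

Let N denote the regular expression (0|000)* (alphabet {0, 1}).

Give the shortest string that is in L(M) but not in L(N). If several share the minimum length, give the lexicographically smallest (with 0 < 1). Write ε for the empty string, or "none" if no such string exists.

10

The string 10 is accepted by M but not by N.
No shorter string lies in the difference, and 10 is the lexicographically first length-2 string in L(M) \ L(N).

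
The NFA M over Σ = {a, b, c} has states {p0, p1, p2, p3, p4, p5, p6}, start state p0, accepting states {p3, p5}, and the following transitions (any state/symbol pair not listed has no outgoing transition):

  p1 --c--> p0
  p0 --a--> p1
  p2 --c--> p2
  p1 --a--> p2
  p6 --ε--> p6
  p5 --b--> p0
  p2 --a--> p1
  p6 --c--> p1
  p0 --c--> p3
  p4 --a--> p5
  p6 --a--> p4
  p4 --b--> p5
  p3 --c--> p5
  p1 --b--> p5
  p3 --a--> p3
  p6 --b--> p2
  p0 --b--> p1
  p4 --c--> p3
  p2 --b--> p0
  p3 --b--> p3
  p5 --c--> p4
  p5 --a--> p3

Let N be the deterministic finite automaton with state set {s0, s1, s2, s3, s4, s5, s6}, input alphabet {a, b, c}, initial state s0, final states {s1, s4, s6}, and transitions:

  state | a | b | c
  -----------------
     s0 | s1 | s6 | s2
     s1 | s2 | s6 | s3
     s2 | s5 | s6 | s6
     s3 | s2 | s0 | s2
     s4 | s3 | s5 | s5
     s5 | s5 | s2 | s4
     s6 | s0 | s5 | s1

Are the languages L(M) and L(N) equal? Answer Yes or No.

No

The string c is accepted by M but rejected by N.
So L(M) ≠ L(N).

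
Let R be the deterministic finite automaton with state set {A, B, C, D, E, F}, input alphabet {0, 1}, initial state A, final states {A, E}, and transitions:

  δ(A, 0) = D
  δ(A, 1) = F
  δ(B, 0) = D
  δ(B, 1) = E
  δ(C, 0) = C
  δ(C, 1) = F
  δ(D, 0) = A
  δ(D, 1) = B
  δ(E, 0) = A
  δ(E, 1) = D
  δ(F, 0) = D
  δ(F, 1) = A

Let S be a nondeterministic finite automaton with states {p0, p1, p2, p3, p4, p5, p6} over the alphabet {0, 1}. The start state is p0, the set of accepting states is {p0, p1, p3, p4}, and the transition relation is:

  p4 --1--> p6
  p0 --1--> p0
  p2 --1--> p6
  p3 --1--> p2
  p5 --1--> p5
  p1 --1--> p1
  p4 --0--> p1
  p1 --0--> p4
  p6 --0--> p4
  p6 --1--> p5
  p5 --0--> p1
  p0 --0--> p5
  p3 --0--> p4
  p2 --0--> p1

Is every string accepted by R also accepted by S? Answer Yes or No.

The string 011 is in L(R) but not in L(S).
So L(R) ⊄ L(S).

No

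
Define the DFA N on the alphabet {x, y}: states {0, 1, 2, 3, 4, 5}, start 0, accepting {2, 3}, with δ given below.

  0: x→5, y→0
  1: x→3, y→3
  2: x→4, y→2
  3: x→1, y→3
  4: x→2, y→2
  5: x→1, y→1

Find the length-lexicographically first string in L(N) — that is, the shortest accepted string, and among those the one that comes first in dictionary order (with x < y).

A breadth-first search from 0 reaches an accepting state first via the path 0 → 5 → 1 → 3 on input xxx.
No string of length < 3 is accepted (BFS exhausts all shorter strings without reaching an accepting state), and xxx is the lexicographically least accepting string of length 3.

xxx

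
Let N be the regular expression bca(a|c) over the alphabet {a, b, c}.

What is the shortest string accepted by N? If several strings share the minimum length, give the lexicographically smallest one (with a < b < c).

By inspection of the expression, no string of length less than 4 matches, and bcaa is the lexicographically first match of length 4.

bcaa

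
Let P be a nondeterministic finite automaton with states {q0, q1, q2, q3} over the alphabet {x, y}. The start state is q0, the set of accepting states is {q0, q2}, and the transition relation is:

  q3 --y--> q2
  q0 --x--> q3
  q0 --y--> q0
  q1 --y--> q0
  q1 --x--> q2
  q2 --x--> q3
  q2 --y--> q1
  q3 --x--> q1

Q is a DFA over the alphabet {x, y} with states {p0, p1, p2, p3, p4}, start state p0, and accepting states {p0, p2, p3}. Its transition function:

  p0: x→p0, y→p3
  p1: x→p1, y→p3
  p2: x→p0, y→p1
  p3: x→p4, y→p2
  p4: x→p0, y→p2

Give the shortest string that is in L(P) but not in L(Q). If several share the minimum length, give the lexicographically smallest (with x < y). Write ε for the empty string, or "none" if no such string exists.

The string yyy is accepted by P but not by Q.
No shorter string lies in the difference, and yyy is the lexicographically first length-3 string in L(P) \ L(Q).

yyy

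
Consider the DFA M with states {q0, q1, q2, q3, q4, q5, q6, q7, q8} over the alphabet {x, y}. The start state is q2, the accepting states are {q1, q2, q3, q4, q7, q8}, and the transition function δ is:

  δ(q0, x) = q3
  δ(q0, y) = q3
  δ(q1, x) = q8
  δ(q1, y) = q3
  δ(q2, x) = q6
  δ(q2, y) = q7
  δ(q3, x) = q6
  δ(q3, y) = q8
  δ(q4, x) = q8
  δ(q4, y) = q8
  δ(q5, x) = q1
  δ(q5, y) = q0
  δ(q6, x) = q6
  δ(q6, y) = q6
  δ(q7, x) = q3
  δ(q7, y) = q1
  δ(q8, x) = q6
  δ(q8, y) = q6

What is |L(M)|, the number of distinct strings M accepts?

The useful subgraph on states {q1, q2, q3, q7, q8} is acyclic, so L(M) is finite; the longest accepting path visits 5 useful states, giving maximum string length 4.
Counting accepting paths from q2 by length: 1 of length 0, 1 of length 1, 2 of length 2, 3 of length 3, 1 of length 4. Total 8.

8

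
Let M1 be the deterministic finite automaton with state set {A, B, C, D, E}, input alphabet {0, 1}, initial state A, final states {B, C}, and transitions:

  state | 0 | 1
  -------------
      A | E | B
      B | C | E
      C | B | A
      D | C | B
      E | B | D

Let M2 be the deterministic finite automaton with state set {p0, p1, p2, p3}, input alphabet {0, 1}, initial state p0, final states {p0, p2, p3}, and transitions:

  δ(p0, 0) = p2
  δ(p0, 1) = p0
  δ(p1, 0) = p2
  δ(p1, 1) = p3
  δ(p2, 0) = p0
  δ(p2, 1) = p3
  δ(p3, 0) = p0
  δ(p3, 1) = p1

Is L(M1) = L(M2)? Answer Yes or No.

The string 011 is accepted by M1 but rejected by M2.
So L(M1) ≠ L(M2).

No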